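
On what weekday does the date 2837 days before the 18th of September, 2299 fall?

Sep 18, 2299 is a Monday.
2837 mod 7 = 2, so 2837 days before a Monday is Monday − 2 = Saturday.

Saturday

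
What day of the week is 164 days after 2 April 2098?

First find the weekday of Apr 2, 2098. Doomsday rule: the anchor day for the 2000s is Tuesday. For year 98: 98÷12 = 8 r 2, and 2÷4 = 0, so 8+2+0 = 10.
Tuesday + 10 ≡ Friday — that's 2098's doomsday.
In April the doomsday date is Apr 4.
Apr 2 is 2 days before Apr 4; 2 mod 7 = 2, so Friday − 2 = Wednesday.
164 mod 7 = 3, so 164 days after a Wednesday is Wednesday + 3 = Saturday.

Saturday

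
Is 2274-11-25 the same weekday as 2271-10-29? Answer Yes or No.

From Oct 29, 2271 to Nov 25, 2274 is 1123 days.
1123 mod 7 = 3, so they are different weekdays.
(Oct 29, 2271 is a Sunday; Nov 25, 2274 is a Wednesday.)

No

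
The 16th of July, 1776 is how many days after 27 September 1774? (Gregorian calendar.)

Sep 27, 1774 → Sep 27, 1775: 365 days.
Sep 27, 1775 → Oct 27, 1775: 30 days (September has 30).
Oct 27, 1775 → Nov 27, 1775: 31 days (October has 31).
Nov 27, 1775 → Dec 27, 1775: 30 days (November has 30).
Dec 27, 1775 → Jan 27, 1776: 31 days (December has 31).
Jan 27, 1776 → Feb 27, 1776: 31 days (January has 31).
Feb 27, 1776 → Mar 27, 1776: 29 days (February has 29).
Mar 27, 1776 → Apr 27, 1776: 31 days (March has 31).
Apr 27, 1776 → May 27, 1776: 30 days (April has 30).
May 27, 1776 → Jun 27, 1776: 31 days (May has 31).
Jun 27, 1776 → Jul 16, 1776: 19 days.
Total: 658 days.

658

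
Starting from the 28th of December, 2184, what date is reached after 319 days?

November 12, 2185

Dec has 31 days: +4 → Jan 1, 2185 (315 left).
Jan has 31 days: +31 → Feb 1, 2185 (284 left).
Feb has 28 days: +28 → Mar 1, 2185 (256 left).
Mar has 31 days: +31 → Apr 1, 2185 (225 left).
Apr has 30 days: +30 → May 1, 2185 (195 left).
May has 31 days: +31 → Jun 1, 2185 (164 left).
Jun has 30 days: +30 → Jul 1, 2185 (134 left).
Jul has 31 days: +31 → Aug 1, 2185 (103 left).
Aug has 31 days: +31 → Sep 1, 2185 (72 left).
Sep has 30 days: +30 → Oct 1, 2185 (42 left).
Oct has 31 days: +31 → Nov 1, 2185 (11 left).
+11 → Nov 12, 2185.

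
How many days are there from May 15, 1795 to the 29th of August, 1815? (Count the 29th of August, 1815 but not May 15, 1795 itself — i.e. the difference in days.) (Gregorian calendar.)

7410

May 15, 1795 → May 15, 1796: 366 days (Feb 29, 1796 is in that span).
May 15, 1796 → May 15, 1797: 365 days.
May 15, 1797 → May 15, 1798: 365 days.
May 15, 1798 → May 15, 1799: 365 days.
May 15, 1799 → May 15, 1800: 365 days.
May 15, 1800 → May 15, 1801: 365 days.
May 15, 1801 → May 15, 1802: 365 days.
May 15, 1802 → May 15, 1803: 365 days.
May 15, 1803 → May 15, 1804: 366 days (Feb 29, 1804 is in that span).
May 15, 1804 → May 15, 1805: 365 days.
May 15, 1805 → May 15, 1806: 365 days.
May 15, 1806 → May 15, 1807: 365 days.
May 15, 1807 → May 15, 1808: 366 days (Feb 29, 1808 is in that span).
May 15, 1808 → May 15, 1809: 365 days.
May 15, 1809 → May 15, 1810: 365 days.
May 15, 1810 → May 15, 1811: 365 days.
May 15, 1811 → May 15, 1812: 366 days (Feb 29, 1812 is in that span).
May 15, 1812 → May 15, 1813: 365 days.
May 15, 1813 → May 15, 1814: 365 days.
May 15, 1814 → May 15, 1815: 365 days.
May 15, 1815 → Jun 15, 1815: 31 days (May has 31).
Jun 15, 1815 → Jul 15, 1815: 30 days (June has 30).
Jul 15, 1815 → Aug 15, 1815: 31 days (July has 31).
Aug 15, 1815 → Aug 29, 1815: 14 days.
Total: 7410 days.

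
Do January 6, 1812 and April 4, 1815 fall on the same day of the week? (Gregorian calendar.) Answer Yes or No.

From Jan 6, 1812 to Apr 4, 1815 is 1184 days.
1184 mod 7 = 1, so they are different weekdays.
(Jan 6, 1812 is a Monday; Apr 4, 1815 is a Tuesday.)

No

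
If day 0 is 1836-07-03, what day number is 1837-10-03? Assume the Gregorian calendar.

457

Jul 3, 1836 → Jul 3, 1837: 365 days.
Jul 3, 1837 → Aug 3, 1837: 31 days (July has 31).
Aug 3, 1837 → Sep 3, 1837: 31 days (August has 31).
Sep 3, 1837 → Oct 3, 1837: 30 days.
Total: 457 days.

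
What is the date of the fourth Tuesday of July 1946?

July 1, 1946 is a Monday.
The first Tuesday is therefore July 2 (1 days later).
The fourth Tuesday is 2 + 3×7 = July 23.

July 23, 1946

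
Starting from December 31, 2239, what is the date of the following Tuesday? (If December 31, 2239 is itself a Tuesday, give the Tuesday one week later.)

January 7, 2240

Dec 31, 2239 is a Tuesday.
From Tuesday to the next Tuesday is 7 days.
Dec 31, 2239 + 7 = Jan 7, 2240.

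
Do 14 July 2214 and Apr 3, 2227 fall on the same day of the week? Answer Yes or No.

From Jul 14, 2214 to Apr 3, 2227 is 4646 days.
4646 mod 7 = 5, so they are different weekdays.
(Jul 14, 2214 is a Thursday; Apr 3, 2227 is a Tuesday.)

No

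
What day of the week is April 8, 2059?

Tuesday

January 1, 2059 is a Wednesday.
Jan 1, 2059 → Feb 1, 2059: 31 days (January has 31).
Feb 1, 2059 → Mar 1, 2059: 28 days (February has 28).
Mar 1, 2059 → Apr 1, 2059: 31 days (March has 31).
Apr 1, 2059 → Apr 8, 2059: 7 days.
Total: 97 days.
97 mod 7 = 6, so Wednesday + 6 = Tuesday.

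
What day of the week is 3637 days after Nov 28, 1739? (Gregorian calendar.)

Nov 28, 1739 is a Saturday.
3637 mod 7 = 4, so 3637 days after a Saturday is Saturday + 4 = Wednesday.

Wednesday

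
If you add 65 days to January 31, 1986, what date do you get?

April 6, 1986

Jan has 31 days: +1 → Feb 1, 1986 (64 left).
Feb has 28 days: +28 → Mar 1, 1986 (36 left).
Mar has 31 days: +31 → Apr 1, 1986 (5 left).
+5 → Apr 6, 1986.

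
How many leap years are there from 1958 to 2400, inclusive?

108

Multiples of 4 in [1958,2400]: 111.
Of those, multiples of 100: 5 (not leap unless ÷400).
Multiples of 400: 2.
Leap years = 111 − 5 + 2 = 108.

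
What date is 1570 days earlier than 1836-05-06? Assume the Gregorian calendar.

−366 (one year; includes Feb 29, 1836) → May 6, 1835 (1204 left).
−365 (one year) → May 6, 1834 (839 left).
−365 (one year) → May 6, 1833 (474 left).
−365 (one year) → May 6, 1832 (109 left).
−6 → Apr 30, 1832 (end of Apr, 30 days; 103 left).
−30 → Mar 31, 1832 (end of Mar, 31 days; 73 left).
−31 → Feb 29, 1832 (end of Feb, 29 days; 42 left).
−29 → Jan 31, 1832 (end of Jan, 31 days; 13 left).
−13 → Jan 18, 1832.

January 18, 1832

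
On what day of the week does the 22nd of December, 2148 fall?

Sunday

January 1, 2148 is a Monday.
Jan 1, 2148 → Feb 1, 2148: 31 days (January has 31).
Feb 1, 2148 → Mar 1, 2148: 29 days (February has 29).
Mar 1, 2148 → Apr 1, 2148: 31 days (March has 31).
Apr 1, 2148 → May 1, 2148: 30 days (April has 30).
May 1, 2148 → Jun 1, 2148: 31 days (May has 31).
Jun 1, 2148 → Jul 1, 2148: 30 days (June has 30).
Jul 1, 2148 → Aug 1, 2148: 31 days (July has 31).
Aug 1, 2148 → Sep 1, 2148: 31 days (August has 31).
Sep 1, 2148 → Oct 1, 2148: 30 days (September has 30).
Oct 1, 2148 → Nov 1, 2148: 31 days (October has 31).
Nov 1, 2148 → Dec 1, 2148: 30 days (November has 30).
Dec 1, 2148 → Dec 22, 2148: 21 days.
Total: 356 days.
356 mod 7 = 6, so Monday + 6 = Sunday.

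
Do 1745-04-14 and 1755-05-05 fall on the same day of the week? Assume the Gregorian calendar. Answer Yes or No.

No

From Apr 14, 1745 to May 5, 1755 is 3673 days.
3673 mod 7 = 5, so they are different weekdays.
(Apr 14, 1745 is a Wednesday; May 5, 1755 is a Monday.)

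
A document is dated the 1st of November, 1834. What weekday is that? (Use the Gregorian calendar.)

Saturday

January 1, 1834 is a Wednesday.
Jan 1, 1834 → Feb 1, 1834: 31 days (January has 31).
Feb 1, 1834 → Mar 1, 1834: 28 days (February has 28).
Mar 1, 1834 → Apr 1, 1834: 31 days (March has 31).
Apr 1, 1834 → May 1, 1834: 30 days (April has 30).
May 1, 1834 → Jun 1, 1834: 31 days (May has 31).
Jun 1, 1834 → Jul 1, 1834: 30 days (June has 30).
Jul 1, 1834 → Aug 1, 1834: 31 days (July has 31).
Aug 1, 1834 → Sep 1, 1834: 31 days (August has 31).
Sep 1, 1834 → Oct 1, 1834: 30 days (September has 30).
Oct 1, 1834 → Nov 1, 1834: 31 days.
Total: 304 days.
304 mod 7 = 3, so Wednesday + 3 = Saturday.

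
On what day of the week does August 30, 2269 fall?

Monday

Doomsday rule: the anchor day for the 2200s is Friday. For year 69: 69÷12 = 5 r 9, and 9÷4 = 2, so 5+9+2 = 16.
Friday + 16 ≡ Sunday — that's 2269's doomsday.
In August the doomsday date is Aug 8.
Aug 30 is 22 days after Aug 8; 22 mod 7 = 1, so Sunday + 1 = Monday.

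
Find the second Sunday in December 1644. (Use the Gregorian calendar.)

December 1, 1644 is a Thursday.
The first Sunday is therefore December 4 (3 days later).
The second Sunday is 4 + 1×7 = December 11.

December 11, 1644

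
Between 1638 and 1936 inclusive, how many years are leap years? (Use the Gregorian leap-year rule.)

72

Multiples of 4 in [1638,1936]: 75.
Of those, multiples of 100: 3 (not leap unless ÷400).
Multiples of 400: 0.
Leap years = 75 − 3 + 0 = 72.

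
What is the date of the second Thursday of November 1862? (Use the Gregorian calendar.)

November 13, 1862

November 1, 1862 is a Saturday.
The first Thursday is therefore November 6 (5 days later).
The second Thursday is 6 + 1×7 = November 13.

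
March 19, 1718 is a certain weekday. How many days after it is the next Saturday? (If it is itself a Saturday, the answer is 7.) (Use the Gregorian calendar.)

Mar 19, 1718 is a Saturday.
From Saturday to the next Saturday is 7 days.

7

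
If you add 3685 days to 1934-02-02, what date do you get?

+365 (one year) → Feb 2, 1935 (3320 left).
+365 (one year) → Feb 2, 1936 (2955 left).
+366 (one year; includes Feb 29, 1936) → Feb 2, 1937 (2589 left).
+365 (one year) → Feb 2, 1938 (2224 left).
+365 (one year) → Feb 2, 1939 (1859 left).
+365 (one year) → Feb 2, 1940 (1494 left).
+366 (one year; includes Feb 29, 1940) → Feb 2, 1941 (1128 left).
+365 (one year) → Feb 2, 1942 (763 left).
+365 (one year) → Feb 2, 1943 (398 left).
Feb has 28 days: +27 → Mar 1, 1943 (371 left).
Mar has 31 days: +31 → Apr 1, 1943 (340 left).
Apr has 30 days: +30 → May 1, 1943 (310 left).
May has 31 days: +31 → Jun 1, 1943 (279 left).
Jun has 30 days: +30 → Jul 1, 1943 (249 left).
Jul has 31 days: +31 → Aug 1, 1943 (218 left).
Aug has 31 days: +31 → Sep 1, 1943 (187 left).
Sep has 30 days: +30 → Oct 1, 1943 (157 left).
Oct has 31 days: +31 → Nov 1, 1943 (126 left).
Nov has 30 days: +30 → Dec 1, 1943 (96 left).
Dec has 31 days: +31 → Jan 1, 1944 (65 left).
Jan has 31 days: +31 → Feb 1, 1944 (34 left).
Feb has 29 days: +29 → Mar 1, 1944 (5 left).
+5 → Mar 6, 1944.

March 6, 1944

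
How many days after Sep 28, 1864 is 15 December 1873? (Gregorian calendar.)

Sep 28, 1864 → Sep 28, 1865: 365 days.
Sep 28, 1865 → Sep 28, 1866: 365 days.
Sep 28, 1866 → Sep 28, 1867: 365 days.
Sep 28, 1867 → Sep 28, 1868: 366 days (Feb 29, 1868 is in that span).
Sep 28, 1868 → Sep 28, 1869: 365 days.
Sep 28, 1869 → Sep 28, 1870: 365 days.
Sep 28, 1870 → Sep 28, 1871: 365 days.
Sep 28, 1871 → Sep 28, 1872: 366 days (Feb 29, 1872 is in that span).
Sep 28, 1872 → Sep 28, 1873: 365 days.
Sep 28, 1873 → Oct 28, 1873: 30 days (September has 30).
Oct 28, 1873 → Nov 28, 1873: 31 days (October has 31).
Nov 28, 1873 → Dec 15, 1873: 17 days.
Total: 3365 days.

3365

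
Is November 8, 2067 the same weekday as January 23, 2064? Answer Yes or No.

From Jan 23, 2064 to Nov 8, 2067 is 1385 days.
1385 mod 7 = 6, so they are different weekdays.
(Jan 23, 2064 is a Wednesday; Nov 8, 2067 is a Tuesday.)

No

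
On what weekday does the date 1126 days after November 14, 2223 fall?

Thursday

First find the weekday of Nov 14, 2223. Doomsday rule: the anchor day for the 2200s is Friday. For year 23: 23÷12 = 1 r 11, and 11÷4 = 2, so 1+11+2 = 14.
Friday + 14 ≡ Friday — that's 2223's doomsday.
In November the doomsday date is Nov 7.
Nov 14 is 7 days after Nov 7; 7 mod 7 = 0, so Friday + 0 = Friday.
1126 mod 7 = 6, so 1126 days after a Friday is Friday + 6 = Thursday.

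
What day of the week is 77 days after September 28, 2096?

Friday

Sep 28, 2096 is a Friday.
77 mod 7 = 0, so 77 days after a Friday is Friday + 0 = Friday.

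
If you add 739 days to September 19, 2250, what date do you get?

September 27, 2252

+365 (one year) → Sep 19, 2251 (374 left).
Sep has 30 days: +12 → Oct 1, 2251 (362 left).
Oct has 31 days: +31 → Nov 1, 2251 (331 left).
Nov has 30 days: +30 → Dec 1, 2251 (301 left).
Dec has 31 days: +31 → Jan 1, 2252 (270 left).
Jan has 31 days: +31 → Feb 1, 2252 (239 left).
Feb has 29 days: +29 → Mar 1, 2252 (210 left).
Mar has 31 days: +31 → Apr 1, 2252 (179 left).
Apr has 30 days: +30 → May 1, 2252 (149 left).
May has 31 days: +31 → Jun 1, 2252 (118 left).
Jun has 30 days: +30 → Jul 1, 2252 (88 left).
Jul has 31 days: +31 → Aug 1, 2252 (57 left).
Aug has 31 days: +31 → Sep 1, 2252 (26 left).
+26 → Sep 27, 2252.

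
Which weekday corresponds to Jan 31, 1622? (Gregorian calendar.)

Monday

Doomsday rule: the anchor day for the 1600s is Tuesday. For year 22: 22÷12 = 1 r 10, and 10÷4 = 2, so 1+10+2 = 13.
Tuesday + 13 ≡ Monday — that's 1622's doomsday.
In January the doomsday date is Jan 3 (1622 is not a leap year).
Jan 31 is 28 days after Jan 3; 28 mod 7 = 0, so Monday + 0 = Monday.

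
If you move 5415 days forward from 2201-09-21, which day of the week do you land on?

First find the weekday of Sep 21, 2201. Doomsday rule: the anchor day for the 2200s is Friday. For year 01: 1÷12 = 0 r 1, and 1÷4 = 0, so 0+1+0 = 1.
Friday + 1 ≡ Saturday — that's 2201's doomsday.
In September the doomsday date is Sep 5.
Sep 21 is 16 days after Sep 5; 16 mod 7 = 2, so Saturday + 2 = Monday.
5415 mod 7 = 4, so 5415 days after a Monday is Monday + 4 = Friday.

Friday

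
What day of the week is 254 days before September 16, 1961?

Sep 16, 1961 is a Saturday.
254 mod 7 = 2, so 254 days before a Saturday is Saturday − 2 = Thursday.

Thursday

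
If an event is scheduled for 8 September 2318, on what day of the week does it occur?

Sunday

Doomsday rule: the anchor day for the 2300s is Wednesday. For year 18: 18÷12 = 1 r 6, and 6÷4 = 1, so 1+6+1 = 8.
Wednesday + 8 ≡ Thursday — that's 2318's doomsday.
In September the doomsday date is Sep 5.
Sep 8 is 3 days after Sep 5; 3 mod 7 = 3, so Thursday + 3 = Sunday.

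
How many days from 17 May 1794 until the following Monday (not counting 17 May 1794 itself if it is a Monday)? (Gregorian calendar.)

2

May 17, 1794 is a Saturday.
From Saturday to the next Monday is 2 days.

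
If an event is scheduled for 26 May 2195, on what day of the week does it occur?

January 1, 2195 is a Thursday.
Jan 1, 2195 → Feb 1, 2195: 31 days (January has 31).
Feb 1, 2195 → Mar 1, 2195: 28 days (February has 28).
Mar 1, 2195 → Apr 1, 2195: 31 days (March has 31).
Apr 1, 2195 → May 1, 2195: 30 days (April has 30).
May 1, 2195 → May 26, 2195: 25 days.
Total: 145 days.
145 mod 7 = 5, so Thursday + 5 = Tuesday.

Tuesday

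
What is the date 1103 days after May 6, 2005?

+365 (one year) → May 6, 2006 (738 left).
+365 (one year) → May 6, 2007 (373 left).
May has 31 days: +26 → Jun 1, 2007 (347 left).
Jun has 30 days: +30 → Jul 1, 2007 (317 left).
Jul has 31 days: +31 → Aug 1, 2007 (286 left).
Aug has 31 days: +31 → Sep 1, 2007 (255 left).
Sep has 30 days: +30 → Oct 1, 2007 (225 left).
Oct has 31 days: +31 → Nov 1, 2007 (194 left).
Nov has 30 days: +30 → Dec 1, 2007 (164 left).
Dec has 31 days: +31 → Jan 1, 2008 (133 left).
Jan has 31 days: +31 → Feb 1, 2008 (102 left).
Feb has 29 days: +29 → Mar 1, 2008 (73 left).
Mar has 31 days: +31 → Apr 1, 2008 (42 left).
Apr has 30 days: +30 → May 1, 2008 (12 left).
+12 → May 13, 2008.

May 13, 2008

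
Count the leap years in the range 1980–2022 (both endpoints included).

Multiples of 4 in [1980,2022]: 11.
Of those, multiples of 100: 1 (not leap unless ÷400).
Multiples of 400: 1.
Leap years = 11 − 1 + 1 = 11.

11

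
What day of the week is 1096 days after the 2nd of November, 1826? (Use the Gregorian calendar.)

Monday

Nov 2, 1826 is a Thursday.
1096 mod 7 = 4, so 1096 days after a Thursday is Thursday + 4 = Monday.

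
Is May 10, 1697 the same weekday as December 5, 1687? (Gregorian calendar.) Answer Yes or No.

From Dec 5, 1687 to May 10, 1697 is 3444 days.
3444 mod 7 = 0, so they are the same weekday.
(Dec 5, 1687 is a Friday; May 10, 1697 is a Friday.)

Yes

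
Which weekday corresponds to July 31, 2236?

January 1, 2236 is a Friday.
Jan 1, 2236 → Feb 1, 2236: 31 days (January has 31).
Feb 1, 2236 → Mar 1, 2236: 29 days (February has 29).
Mar 1, 2236 → Apr 1, 2236: 31 days (March has 31).
Apr 1, 2236 → May 1, 2236: 30 days (April has 30).
May 1, 2236 → Jun 1, 2236: 31 days (May has 31).
Jun 1, 2236 → Jul 1, 2236: 30 days (June has 30).
Jul 1, 2236 → Jul 31, 2236: 30 days.
Total: 212 days.
212 mod 7 = 2, so Friday + 2 = Sunday.

Sunday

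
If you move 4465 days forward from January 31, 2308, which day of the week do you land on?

First find the weekday of Jan 31, 2308. Doomsday rule: the anchor day for the 2300s is Wednesday. For year 08: 8÷12 = 0 r 8, and 8÷4 = 2, so 0+8+2 = 10.
Wednesday + 10 ≡ Saturday — that's 2308's doomsday.
In January the doomsday date is Jan 4 (2308 is a leap year (divisible by 4)).
Jan 31 is 27 days after Jan 4; 27 mod 7 = 6, so Saturday + 6 = Friday.
4465 mod 7 = 6, so 4465 days after a Friday is Friday + 6 = Thursday.

Thursday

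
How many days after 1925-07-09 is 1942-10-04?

6296

Jul 9, 1925 → Jul 9, 1926: 365 days.
Jul 9, 1926 → Jul 9, 1927: 365 days.
Jul 9, 1927 → Jul 9, 1928: 366 days (Feb 29, 1928 is in that span).
Jul 9, 1928 → Jul 9, 1929: 365 days.
Jul 9, 1929 → Jul 9, 1930: 365 days.
Jul 9, 1930 → Jul 9, 1931: 365 days.
Jul 9, 1931 → Jul 9, 1932: 366 days (Feb 29, 1932 is in that span).
Jul 9, 1932 → Jul 9, 1933: 365 days.
Jul 9, 1933 → Jul 9, 1934: 365 days.
Jul 9, 1934 → Jul 9, 1935: 365 days.
Jul 9, 1935 → Jul 9, 1936: 366 days (Feb 29, 1936 is in that span).
Jul 9, 1936 → Jul 9, 1937: 365 days.
Jul 9, 1937 → Jul 9, 1938: 365 days.
Jul 9, 1938 → Jul 9, 1939: 365 days.
Jul 9, 1939 → Jul 9, 1940: 366 days (Feb 29, 1940 is in that span).
Jul 9, 1940 → Jul 9, 1941: 365 days.
Jul 9, 1941 → Jul 9, 1942: 365 days.
Jul 9, 1942 → Aug 9, 1942: 31 days (July has 31).
Aug 9, 1942 → Sep 9, 1942: 31 days (August has 31).
Sep 9, 1942 → Oct 4, 1942: 25 days.
Total: 6296 days.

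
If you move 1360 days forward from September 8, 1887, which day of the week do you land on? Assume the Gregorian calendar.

Saturday

Sep 8, 1887 is a Thursday.
1360 mod 7 = 2, so 1360 days after a Thursday is Thursday + 2 = Saturday.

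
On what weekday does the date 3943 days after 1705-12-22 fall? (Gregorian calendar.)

Thursday

First find the weekday of Dec 22, 1705. Doomsday rule: the anchor day for the 1700s is Sunday. For year 05: 5÷12 = 0 r 5, and 5÷4 = 1, so 0+5+1 = 6.
Sunday + 6 ≡ Saturday — that's 1705's doomsday.
In December the doomsday date is Dec 12.
Dec 22 is 10 days after Dec 12; 10 mod 7 = 3, so Saturday + 3 = Tuesday.
3943 mod 7 = 2, so 3943 days after a Tuesday is Tuesday + 2 = Thursday.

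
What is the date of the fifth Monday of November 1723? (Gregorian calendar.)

November 1, 1723 is a Monday.
The first Monday is therefore November 1 (same day).
The fifth Monday is 1 + 4×7 = November 29.

November 29, 1723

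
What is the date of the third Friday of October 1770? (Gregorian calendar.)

October 1, 1770 is a Monday.
The first Friday is therefore October 5 (4 days later).
The third Friday is 5 + 2×7 = October 19.

October 19, 1770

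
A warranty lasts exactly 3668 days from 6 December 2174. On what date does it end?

+365 (one year) → Dec 6, 2175 (3303 left).
+366 (one year; includes Feb 29, 2176) → Dec 6, 2176 (2937 left).
+365 (one year) → Dec 6, 2177 (2572 left).
+365 (one year) → Dec 6, 2178 (2207 left).
+365 (one year) → Dec 6, 2179 (1842 left).
+366 (one year; includes Feb 29, 2180) → Dec 6, 2180 (1476 left).
+365 (one year) → Dec 6, 2181 (1111 left).
+365 (one year) → Dec 6, 2182 (746 left).
+365 (one year) → Dec 6, 2183 (381 left).
Dec has 31 days: +26 → Jan 1, 2184 (355 left).
Jan has 31 days: +31 → Feb 1, 2184 (324 left).
Feb has 29 days: +29 → Mar 1, 2184 (295 left).
Mar has 31 days: +31 → Apr 1, 2184 (264 left).
Apr has 30 days: +30 → May 1, 2184 (234 left).
May has 31 days: +31 → Jun 1, 2184 (203 left).
Jun has 30 days: +30 → Jul 1, 2184 (173 left).
Jul has 31 days: +31 → Aug 1, 2184 (142 left).
Aug has 31 days: +31 → Sep 1, 2184 (111 left).
Sep has 30 days: +30 → Oct 1, 2184 (81 left).
Oct has 31 days: +31 → Nov 1, 2184 (50 left).
Nov has 30 days: +30 → Dec 1, 2184 (20 left).
+20 → Dec 21, 2184.

December 21, 2184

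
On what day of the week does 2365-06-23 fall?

Doomsday rule: the anchor day for the 2300s is Wednesday. For year 65: 65÷12 = 5 r 5, and 5÷4 = 1, so 5+5+1 = 11.
Wednesday + 11 ≡ Sunday — that's 2365's doomsday.
In June the doomsday date is Jun 6.
Jun 23 is 17 days after Jun 6; 17 mod 7 = 3, so Sunday + 3 = Wednesday.

Wednesday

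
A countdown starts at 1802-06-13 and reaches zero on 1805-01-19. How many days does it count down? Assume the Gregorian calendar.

Jun 13, 1802 → Jun 13, 1803: 365 days.
Jun 13, 1803 → Jun 13, 1804: 366 days (Feb 29, 1804 is in that span).
Jun 13, 1804 → Jul 13, 1804: 30 days (June has 30).
Jul 13, 1804 → Aug 13, 1804: 31 days (July has 31).
Aug 13, 1804 → Sep 13, 1804: 31 days (August has 31).
Sep 13, 1804 → Oct 13, 1804: 30 days (September has 30).
Oct 13, 1804 → Nov 13, 1804: 31 days (October has 31).
Nov 13, 1804 → Dec 13, 1804: 30 days (November has 30).
Dec 13, 1804 → Jan 13, 1805: 31 days (December has 31).
Jan 13, 1805 → Jan 19, 1805: 6 days.
Total: 951 days.

951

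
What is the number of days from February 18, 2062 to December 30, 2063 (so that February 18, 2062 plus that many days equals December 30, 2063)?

680

Feb 18, 2062 → Feb 18, 2063: 365 days.
Feb 18, 2063 → Mar 18, 2063: 28 days (February has 28).
Mar 18, 2063 → Apr 18, 2063: 31 days (March has 31).
Apr 18, 2063 → May 18, 2063: 30 days (April has 30).
May 18, 2063 → Jun 18, 2063: 31 days (May has 31).
Jun 18, 2063 → Jul 18, 2063: 30 days (June has 30).
Jul 18, 2063 → Aug 18, 2063: 31 days (July has 31).
Aug 18, 2063 → Sep 18, 2063: 31 days (August has 31).
Sep 18, 2063 → Oct 18, 2063: 30 days (September has 30).
Oct 18, 2063 → Nov 18, 2063: 31 days (October has 31).
Nov 18, 2063 → Dec 18, 2063: 30 days (November has 30).
Dec 18, 2063 → Dec 30, 2063: 12 days.
Total: 680 days.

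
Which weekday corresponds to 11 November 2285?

Doomsday rule: the anchor day for the 2200s is Friday. For year 85: 85÷12 = 7 r 1, and 1÷4 = 0, so 7+1+0 = 8.
Friday + 8 ≡ Saturday — that's 2285's doomsday.
In November the doomsday date is Nov 7.
Nov 11 is 4 days after Nov 7; 4 mod 7 = 4, so Saturday + 4 = Wednesday.

Wednesday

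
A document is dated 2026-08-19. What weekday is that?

Wednesday

Doomsday rule: the anchor day for the 2000s is Tuesday. For year 26: 26÷12 = 2 r 2, and 2÷4 = 0, so 2+2+0 = 4.
Tuesday + 4 ≡ Saturday — that's 2026's doomsday.
In August the doomsday date is Aug 8.
Aug 19 is 11 days after Aug 8; 11 mod 7 = 4, so Saturday + 4 = Wednesday.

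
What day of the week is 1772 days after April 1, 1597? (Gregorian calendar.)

Apr 1, 1597 is a Tuesday.
1772 mod 7 = 1, so 1772 days after a Tuesday is Tuesday + 1 = Wednesday.

Wednesday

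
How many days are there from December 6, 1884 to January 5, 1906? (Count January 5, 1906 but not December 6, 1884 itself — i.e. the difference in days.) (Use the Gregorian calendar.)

Dec 6, 1884 → Dec 6, 1885: 365 days.
Dec 6, 1885 → Dec 6, 1886: 365 days.
Dec 6, 1886 → Dec 6, 1887: 365 days.
Dec 6, 1887 → Dec 6, 1888: 366 days (Feb 29, 1888 is in that span).
Dec 6, 1888 → Dec 6, 1889: 365 days.
Dec 6, 1889 → Dec 6, 1890: 365 days.
Dec 6, 1890 → Dec 6, 1891: 365 days.
Dec 6, 1891 → Dec 6, 1892: 366 days (Feb 29, 1892 is in that span).
Dec 6, 1892 → Dec 6, 1893: 365 days.
Dec 6, 1893 → Dec 6, 1894: 365 days.
Dec 6, 1894 → Dec 6, 1895: 365 days.
Dec 6, 1895 → Dec 6, 1896: 366 days (Feb 29, 1896 is in that span).
Dec 6, 1896 → Dec 6, 1897: 365 days.
Dec 6, 1897 → Dec 6, 1898: 365 days.
Dec 6, 1898 → Dec 6, 1899: 365 days.
Dec 6, 1899 → Dec 6, 1900: 365 days.
Dec 6, 1900 → Dec 6, 1901: 365 days.
Dec 6, 1901 → Dec 6, 1902: 365 days.
Dec 6, 1902 → Dec 6, 1903: 365 days.
Dec 6, 1903 → Dec 6, 1904: 366 days (Feb 29, 1904 is in that span).
Dec 6, 1904 → Jan 6, 1905: 31 days (December has 31).
Jan 6, 1905 → Feb 6, 1905: 31 days (January has 31).
Feb 6, 1905 → Mar 6, 1905: 28 days (February has 28).
Mar 6, 1905 → Apr 6, 1905: 31 days (March has 31).
Apr 6, 1905 → May 6, 1905: 30 days (April has 30).
May 6, 1905 → Jun 6, 1905: 31 days (May has 31).
Jun 6, 1905 → Jul 6, 1905: 30 days (June has 30).
Jul 6, 1905 → Aug 6, 1905: 31 days (July has 31).
Aug 6, 1905 → Sep 6, 1905: 31 days (August has 31).
Sep 6, 1905 → Oct 6, 1905: 30 days (September has 30).
Oct 6, 1905 → Nov 6, 1905: 31 days (October has 31).
Nov 6, 1905 → Dec 6, 1905: 30 days (November has 30).
Dec 6, 1905 → Jan 5, 1906: 30 days.
Total: 7699 days.

7699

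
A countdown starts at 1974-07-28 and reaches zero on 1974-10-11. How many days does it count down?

Jul 28, 1974 → Aug 28, 1974: 31 days (July has 31).
Aug 28, 1974 → Sep 28, 1974: 31 days (August has 31).
Sep 28, 1974 → Oct 11, 1974: 13 days.
Total: 75 days.

75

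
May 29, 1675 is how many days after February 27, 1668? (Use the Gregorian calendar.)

2648

Feb 27, 1668 → Feb 27, 1669: 366 days (Feb 29, 1668 is in that span).
Feb 27, 1669 → Feb 27, 1670: 365 days.
Feb 27, 1670 → Feb 27, 1671: 365 days.
Feb 27, 1671 → Feb 27, 1672: 365 days.
Feb 27, 1672 → Feb 27, 1673: 366 days (Feb 29, 1672 is in that span).
Feb 27, 1673 → Feb 27, 1674: 365 days.
Feb 27, 1674 → Feb 27, 1675: 365 days.
Feb 27, 1675 → Mar 27, 1675: 28 days (February has 28).
Mar 27, 1675 → Apr 27, 1675: 31 days (March has 31).
Apr 27, 1675 → May 27, 1675: 30 days (April has 30).
May 27, 1675 → May 29, 1675: 2 days.
Total: 2648 days.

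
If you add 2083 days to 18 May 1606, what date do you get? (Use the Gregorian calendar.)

+365 (one year) → May 18, 1607 (1718 left).
+366 (one year; includes Feb 29, 1608) → May 18, 1608 (1352 left).
+365 (one year) → May 18, 1609 (987 left).
+365 (one year) → May 18, 1610 (622 left).
+365 (one year) → May 18, 1611 (257 left).
May has 31 days: +14 → Jun 1, 1611 (243 left).
Jun has 30 days: +30 → Jul 1, 1611 (213 left).
Jul has 31 days: +31 → Aug 1, 1611 (182 left).
Aug has 31 days: +31 → Sep 1, 1611 (151 left).
Sep has 30 days: +30 → Oct 1, 1611 (121 left).
Oct has 31 days: +31 → Nov 1, 1611 (90 left).
Nov has 30 days: +30 → Dec 1, 1611 (60 left).
Dec has 31 days: +31 → Jan 1, 1612 (29 left).
+29 → Jan 30, 1612.

January 30, 1612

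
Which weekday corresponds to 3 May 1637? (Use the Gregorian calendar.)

Sunday

Doomsday rule: the anchor day for the 1600s is Tuesday. For year 37: 37÷12 = 3 r 1, and 1÷4 = 0, so 3+1+0 = 4.
Tuesday + 4 ≡ Saturday — that's 1637's doomsday.
In May the doomsday date is May 9.
May 3 is 6 days before May 9; 6 mod 7 = 6, so Saturday − 6 = Sunday.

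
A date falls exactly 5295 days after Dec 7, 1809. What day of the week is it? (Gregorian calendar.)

Sunday

First find the weekday of Dec 7, 1809. Doomsday rule: the anchor day for the 1800s is Friday. For year 09: 9÷12 = 0 r 9, and 9÷4 = 2, so 0+9+2 = 11.
Friday + 11 ≡ Tuesday — that's 1809's doomsday.
In December the doomsday date is Dec 12.
Dec 7 is 5 days before Dec 12; 5 mod 7 = 5, so Tuesday − 5 = Thursday.
5295 mod 7 = 3, so 5295 days after a Thursday is Thursday + 3 = Sunday.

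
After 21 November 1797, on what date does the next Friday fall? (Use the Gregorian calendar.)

Nov 21, 1797 is a Tuesday.
From Tuesday to the next Friday is 3 days.
Nov 21, 1797 + 3 = Nov 24, 1797.

November 24, 1797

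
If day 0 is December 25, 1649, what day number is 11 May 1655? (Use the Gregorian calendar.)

1963

Dec 25, 1649 → Dec 25, 1650: 365 days.
Dec 25, 1650 → Dec 25, 1651: 365 days.
Dec 25, 1651 → Dec 25, 1652: 366 days (Feb 29, 1652 is in that span).
Dec 25, 1652 → Dec 25, 1653: 365 days.
Dec 25, 1653 → Dec 25, 1654: 365 days.
Dec 25, 1654 → Jan 25, 1655: 31 days (December has 31).
Jan 25, 1655 → Feb 25, 1655: 31 days (January has 31).
Feb 25, 1655 → Mar 25, 1655: 28 days (February has 28).
Mar 25, 1655 → Apr 25, 1655: 31 days (March has 31).
Apr 25, 1655 → May 11, 1655: 16 days.
Total: 1963 days.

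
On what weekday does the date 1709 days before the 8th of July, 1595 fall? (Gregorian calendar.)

Jul 8, 1595 is a Saturday.
1709 mod 7 = 1, so 1709 days before a Saturday is Saturday − 1 = Friday.

Friday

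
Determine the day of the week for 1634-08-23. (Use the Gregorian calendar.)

Wednesday

Doomsday rule: the anchor day for the 1600s is Tuesday. For year 34: 34÷12 = 2 r 10, and 10÷4 = 2, so 2+10+2 = 14.
Tuesday + 14 ≡ Tuesday — that's 1634's doomsday.
In August the doomsday date is Aug 8.
Aug 23 is 15 days after Aug 8; 15 mod 7 = 1, so Tuesday + 1 = Wednesday.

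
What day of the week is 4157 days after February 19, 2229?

First find the weekday of Feb 19, 2229. Doomsday rule: the anchor day for the 2200s is Friday. For year 29: 29÷12 = 2 r 5, and 5÷4 = 1, so 2+5+1 = 8.
Friday + 8 ≡ Saturday — that's 2229's doomsday.
In February the doomsday date is Feb 28 (2229 is not a leap year).
Feb 19 is 9 days before Feb 28; 9 mod 7 = 2, so Saturday − 2 = Thursday.
4157 mod 7 = 6, so 4157 days after a Thursday is Thursday + 6 = Wednesday.

Wednesday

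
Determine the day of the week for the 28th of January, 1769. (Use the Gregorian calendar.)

Saturday

Doomsday rule: the anchor day for the 1700s is Sunday. For year 69: 69÷12 = 5 r 9, and 9÷4 = 2, so 5+9+2 = 16.
Sunday + 16 ≡ Tuesday — that's 1769's doomsday.
In January the doomsday date is Jan 3 (1769 is not a leap year).
Jan 28 is 25 days after Jan 3; 25 mod 7 = 4, so Tuesday + 4 = Saturday.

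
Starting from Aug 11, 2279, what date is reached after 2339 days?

January 5, 2286

+366 (one year; includes Feb 29, 2280) → Aug 11, 2280 (1973 left).
+365 (one year) → Aug 11, 2281 (1608 left).
+365 (one year) → Aug 11, 2282 (1243 left).
+365 (one year) → Aug 11, 2283 (878 left).
+366 (one year; includes Feb 29, 2284) → Aug 11, 2284 (512 left).
+365 (one year) → Aug 11, 2285 (147 left).
Aug has 31 days: +21 → Sep 1, 2285 (126 left).
Sep has 30 days: +30 → Oct 1, 2285 (96 left).
Oct has 31 days: +31 → Nov 1, 2285 (65 left).
Nov has 30 days: +30 → Dec 1, 2285 (35 left).
Dec has 31 days: +31 → Jan 1, 2286 (4 left).
+4 → Jan 5, 2286.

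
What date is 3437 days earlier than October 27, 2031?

May 30, 2022

−365 (one year) → Oct 27, 2030 (3072 left).
−365 (one year) → Oct 27, 2029 (2707 left).
−365 (one year) → Oct 27, 2028 (2342 left).
−366 (one year; includes Feb 29, 2028) → Oct 27, 2027 (1976 left).
−365 (one year) → Oct 27, 2026 (1611 left).
−365 (one year) → Oct 27, 2025 (1246 left).
−365 (one year) → Oct 27, 2024 (881 left).
−366 (one year; includes Feb 29, 2024) → Oct 27, 2023 (515 left).
−365 (one year) → Oct 27, 2022 (150 left).
−27 → Sep 30, 2022 (end of Sep, 30 days; 123 left).
−30 → Aug 31, 2022 (end of Aug, 31 days; 93 left).
−31 → Jul 31, 2022 (end of Jul, 31 days; 62 left).
−31 → Jun 30, 2022 (end of Jun, 30 days; 31 left).
−30 → May 31, 2022 (end of May, 31 days; 1 left).
−1 → May 30, 2022.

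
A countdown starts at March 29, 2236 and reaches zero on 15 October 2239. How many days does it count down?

Mar 29, 2236 → Mar 29, 2237: 365 days.
Mar 29, 2237 → Mar 29, 2238: 365 days.
Mar 29, 2238 → Mar 29, 2239: 365 days.
Mar 29, 2239 → Apr 29, 2239: 31 days (March has 31).
Apr 29, 2239 → May 29, 2239: 30 days (April has 30).
May 29, 2239 → Jun 29, 2239: 31 days (May has 31).
Jun 29, 2239 → Jul 29, 2239: 30 days (June has 30).
Jul 29, 2239 → Aug 29, 2239: 31 days (July has 31).
Aug 29, 2239 → Sep 29, 2239: 31 days (August has 31).
Sep 29, 2239 → Oct 15, 2239: 16 days.
Total: 1295 days.

1295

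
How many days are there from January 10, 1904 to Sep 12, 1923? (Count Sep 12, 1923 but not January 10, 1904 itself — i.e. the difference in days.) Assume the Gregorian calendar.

Jan 10, 1904 → Jan 10, 1905: 366 days (Feb 29, 1904 is in that span).
Jan 10, 1905 → Jan 10, 1906: 365 days.
Jan 10, 1906 → Jan 10, 1907: 365 days.
Jan 10, 1907 → Jan 10, 1908: 365 days.
Jan 10, 1908 → Jan 10, 1909: 366 days (Feb 29, 1908 is in that span).
Jan 10, 1909 → Jan 10, 1910: 365 days.
Jan 10, 1910 → Jan 10, 1911: 365 days.
Jan 10, 1911 → Jan 10, 1912: 365 days.
Jan 10, 1912 → Jan 10, 1913: 366 days (Feb 29, 1912 is in that span).
Jan 10, 1913 → Jan 10, 1914: 365 days.
Jan 10, 1914 → Jan 10, 1915: 365 days.
Jan 10, 1915 → Jan 10, 1916: 365 days.
Jan 10, 1916 → Jan 10, 1917: 366 days (Feb 29, 1916 is in that span).
Jan 10, 1917 → Jan 10, 1918: 365 days.
Jan 10, 1918 → Jan 10, 1919: 365 days.
Jan 10, 1919 → Jan 10, 1920: 365 days.
Jan 10, 1920 → Jan 10, 1921: 366 days (Feb 29, 1920 is in that span).
Jan 10, 1921 → Jan 10, 1922: 365 days.
Jan 10, 1922 → Jan 10, 1923: 365 days.
Jan 10, 1923 → Feb 10, 1923: 31 days (January has 31).
Feb 10, 1923 → Mar 10, 1923: 28 days (February has 28).
Mar 10, 1923 → Apr 10, 1923: 31 days (March has 31).
Apr 10, 1923 → May 10, 1923: 30 days (April has 30).
May 10, 1923 → Jun 10, 1923: 31 days (May has 31).
Jun 10, 1923 → Jul 10, 1923: 30 days (June has 30).
Jul 10, 1923 → Aug 10, 1923: 31 days (July has 31).
Aug 10, 1923 → Sep 10, 1923: 31 days (August has 31).
Sep 10, 1923 → Sep 12, 1923: 2 days.
Total: 7185 days.

7185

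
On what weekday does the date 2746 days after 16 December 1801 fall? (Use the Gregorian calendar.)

First find the weekday of Dec 16, 1801. Doomsday rule: the anchor day for the 1800s is Friday. For year 01: 1÷12 = 0 r 1, and 1÷4 = 0, so 0+1+0 = 1.
Friday + 1 ≡ Saturday — that's 1801's doomsday.
In December the doomsday date is Dec 12.
Dec 16 is 4 days after Dec 12; 4 mod 7 = 4, so Saturday + 4 = Wednesday.
2746 mod 7 = 2, so 2746 days after a Wednesday is Wednesday + 2 = Friday.

Friday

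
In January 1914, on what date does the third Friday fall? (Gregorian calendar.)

January 16, 1914

January 1, 1914 is a Thursday.
The first Friday is therefore January 2 (1 days later).
The third Friday is 2 + 2×7 = January 16.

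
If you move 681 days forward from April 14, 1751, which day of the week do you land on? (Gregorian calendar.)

First find the weekday of Apr 14, 1751. Doomsday rule: the anchor day for the 1700s is Sunday. For year 51: 51÷12 = 4 r 3, and 3÷4 = 0, so 4+3+0 = 7.
Sunday + 7 ≡ Sunday — that's 1751's doomsday.
In April the doomsday date is Apr 4.
Apr 14 is 10 days after Apr 4; 10 mod 7 = 3, so Sunday + 3 = Wednesday.
681 mod 7 = 2, so 681 days after a Wednesday is Wednesday + 2 = Friday.

Friday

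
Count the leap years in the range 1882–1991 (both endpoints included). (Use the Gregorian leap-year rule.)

26

Multiples of 4 in [1882,1991]: 27.
Of those, multiples of 100: 1 (not leap unless ÷400).
Multiples of 400: 0.
Leap years = 27 − 1 + 0 = 26.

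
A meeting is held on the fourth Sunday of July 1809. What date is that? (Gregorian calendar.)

July 1, 1809 is a Saturday.
The first Sunday is therefore July 2 (1 days later).
The fourth Sunday is 2 + 3×7 = July 23.

July 23, 1809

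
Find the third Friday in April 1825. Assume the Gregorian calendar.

April 15, 1825

April 1, 1825 is a Friday.
The first Friday is therefore April 1 (same day).
The third Friday is 1 + 2×7 = April 15.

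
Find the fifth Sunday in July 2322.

July 30, 2322

July 1, 2322 is a Saturday.
The first Sunday is therefore July 2 (1 days later).
The fifth Sunday is 2 + 4×7 = July 30.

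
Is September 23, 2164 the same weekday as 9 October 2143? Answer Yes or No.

From Oct 9, 2143 to Sep 23, 2164 is 7655 days.
7655 mod 7 = 4, so they are different weekdays.
(Oct 9, 2143 is a Wednesday; Sep 23, 2164 is a Sunday.)

No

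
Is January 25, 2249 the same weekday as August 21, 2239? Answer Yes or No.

From Aug 21, 2239 to Jan 25, 2249 is 3445 days.
3445 mod 7 = 1, so they are different weekdays.
(Aug 21, 2239 is a Wednesday; Jan 25, 2249 is a Thursday.)

No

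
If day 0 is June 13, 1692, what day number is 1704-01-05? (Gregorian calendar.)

Jun 13, 1692 → Jun 13, 1693: 365 days.
Jun 13, 1693 → Jun 13, 1694: 365 days.
Jun 13, 1694 → Jun 13, 1695: 365 days.
Jun 13, 1695 → Jun 13, 1696: 366 days (Feb 29, 1696 is in that span).
Jun 13, 1696 → Jun 13, 1697: 365 days.
Jun 13, 1697 → Jun 13, 1698: 365 days.
Jun 13, 1698 → Jun 13, 1699: 365 days.
Jun 13, 1699 → Jun 13, 1700: 365 days.
Jun 13, 1700 → Jun 13, 1701: 365 days.
Jun 13, 1701 → Jun 13, 1702: 365 days.
Jun 13, 1702 → Jun 13, 1703: 365 days.
Jun 13, 1703 → Jul 13, 1703: 30 days (June has 30).
Jul 13, 1703 → Aug 13, 1703: 31 days (July has 31).
Aug 13, 1703 → Sep 13, 1703: 31 days (August has 31).
Sep 13, 1703 → Oct 13, 1703: 30 days (September has 30).
Oct 13, 1703 → Nov 13, 1703: 31 days (October has 31).
Nov 13, 1703 → Dec 13, 1703: 30 days (November has 30).
Dec 13, 1703 → Jan 5, 1704: 23 days.
Total: 4222 days.

4222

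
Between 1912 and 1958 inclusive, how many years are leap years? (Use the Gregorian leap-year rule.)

12

Multiples of 4 in [1912,1958]: 12.
Of those, multiples of 100: 0 (not leap unless ÷400).
Multiples of 400: 0.
Leap years = 12 − 0 + 0 = 12.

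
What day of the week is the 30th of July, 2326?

Doomsday rule: the anchor day for the 2300s is Wednesday. For year 26: 26÷12 = 2 r 2, and 2÷4 = 0, so 2+2+0 = 4.
Wednesday + 4 ≡ Sunday — that's 2326's doomsday.
In July the doomsday date is Jul 11.
Jul 30 is 19 days after Jul 11; 19 mod 7 = 5, so Sunday + 5 = Friday.

Friday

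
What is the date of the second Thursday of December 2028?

December 1, 2028 is a Friday.
The first Thursday is therefore December 7 (6 days later).
The second Thursday is 7 + 1×7 = December 14.

December 14, 2028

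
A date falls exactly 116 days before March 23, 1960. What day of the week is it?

First find the weekday of Mar 23, 1960. Doomsday rule: the anchor day for the 1900s is Wednesday. For year 60: 60÷12 = 5 r 0, and 0÷4 = 0, so 5+0+0 = 5.
Wednesday + 5 ≡ Monday — that's 1960's doomsday.
In March the doomsday date is Mar 14.
Mar 23 is 9 days after Mar 14; 9 mod 7 = 2, so Monday + 2 = Wednesday.
116 mod 7 = 4, so 116 days before a Wednesday is Wednesday − 4 = Saturday.

Saturday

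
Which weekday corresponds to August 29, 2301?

Doomsday rule: the anchor day for the 2300s is Wednesday. For year 01: 1÷12 = 0 r 1, and 1÷4 = 0, so 0+1+0 = 1.
Wednesday + 1 ≡ Thursday — that's 2301's doomsday.
In August the doomsday date is Aug 8.
Aug 29 is 21 days after Aug 8; 21 mod 7 = 0, so Thursday + 0 = Thursday.

Thursday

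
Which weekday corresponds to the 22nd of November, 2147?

Doomsday rule: the anchor day for the 2100s is Sunday. For year 47: 47÷12 = 3 r 11, and 11÷4 = 2, so 3+11+2 = 16.
Sunday + 16 ≡ Tuesday — that's 2147's doomsday.
In November the doomsday date is Nov 7.
Nov 22 is 15 days after Nov 7; 15 mod 7 = 1, so Tuesday + 1 = Wednesday.

Wednesday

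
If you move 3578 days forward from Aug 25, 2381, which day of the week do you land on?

Wednesday

Aug 25, 2381 is a Tuesday.
3578 mod 7 = 1, so 3578 days after a Tuesday is Tuesday + 1 = Wednesday.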